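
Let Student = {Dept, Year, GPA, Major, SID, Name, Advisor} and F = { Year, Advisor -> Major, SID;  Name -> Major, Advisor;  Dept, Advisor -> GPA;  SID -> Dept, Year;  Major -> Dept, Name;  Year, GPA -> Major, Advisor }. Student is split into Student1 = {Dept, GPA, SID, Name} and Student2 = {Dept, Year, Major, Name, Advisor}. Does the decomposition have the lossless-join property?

Common attributes: Student1 ∩ Student2 = {Dept, Name}.
Closure of {Dept, Name}: Name → Major, Advisor applies, adding Major, Advisor; Dept, Advisor → GPA applies, adding GPA. So (Dept, Name)⁺ = {Dept, GPA, Major, Name, Advisor}.
The closure contains neither all of Student1 = {Dept, GPA, SID, Name} nor all of Student2 = {Dept, Year, Major, Name, Advisor}, so the common attributes are not a superkey of either fragment. The join is lossy.

No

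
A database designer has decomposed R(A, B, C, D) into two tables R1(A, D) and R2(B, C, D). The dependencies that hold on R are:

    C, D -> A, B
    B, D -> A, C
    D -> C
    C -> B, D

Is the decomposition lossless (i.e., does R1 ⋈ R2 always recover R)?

Yes

Common attributes: R1 ∩ R2 = {D}.
Closure of {D}: D → C applies, adding C; C → B, D applies, adding B; C, D → A, B applies, adding A. So (D)⁺ = {A, B, C, D}.
This closure contains every attribute of R1, so R1 ∩ R2 → R1. The join is lossless.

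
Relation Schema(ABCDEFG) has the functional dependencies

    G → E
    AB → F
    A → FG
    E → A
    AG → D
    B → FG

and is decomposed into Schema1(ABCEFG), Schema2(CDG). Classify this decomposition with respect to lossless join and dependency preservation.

Lossless test: (CG)⁺ = {ACDEFG}, which contains all of one fragment — lossless.
Dependency preservation: AG → D is not contained in any single fragment, but the restricted closure of its left-hand side across the fragments still reaches the right-hand side; the remaining FDs each lie inside some fragment. All dependencies are preserved.

lossless and dependency-preserving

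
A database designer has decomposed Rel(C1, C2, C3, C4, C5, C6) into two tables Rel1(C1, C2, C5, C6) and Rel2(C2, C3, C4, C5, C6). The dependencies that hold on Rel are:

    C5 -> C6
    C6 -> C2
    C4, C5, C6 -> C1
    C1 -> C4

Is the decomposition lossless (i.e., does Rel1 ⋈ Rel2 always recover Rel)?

Common attributes: Rel1 ∩ Rel2 = {C2, C5, C6}.
No dependency enlarges {C2, C5, C6}, so (C2, C5, C6)⁺ = {C2, C5, C6}.
The closure contains neither all of Rel1 = {C1, C2, C5, C6} nor all of Rel2 = {C2, C3, C4, C5, C6}, so the common attributes are not a superkey of either fragment. The join is lossy.

No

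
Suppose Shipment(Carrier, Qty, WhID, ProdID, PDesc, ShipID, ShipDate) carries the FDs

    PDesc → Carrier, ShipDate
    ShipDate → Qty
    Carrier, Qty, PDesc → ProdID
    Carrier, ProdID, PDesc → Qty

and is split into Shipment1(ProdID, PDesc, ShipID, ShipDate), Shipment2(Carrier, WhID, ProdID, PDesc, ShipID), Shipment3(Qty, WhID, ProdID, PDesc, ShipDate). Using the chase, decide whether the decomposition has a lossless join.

Yes

Chase test. Columns are Carrier, Qty, WhID, ProdID, PDesc, ShipID, ShipDate; row i has aⱼ where attribute j ∈ Shipmenti, else bᵢⱼ.
Initial tableau (one row per fragment):
  row 1: b11 b12 b13 a4 a5 a6 a7
  row 2: a1 b22 a3 a4 a5 a6 b27
  row 3: b31 a2 a3 a4 a5 b36 a7
Rows 1 and 2 agree on PDesc; apply PDesc→Carrier, ShipDate and equate their Carrier, ShipDate entries.
Rows 1 and 3 agree on PDesc; apply PDesc→Carrier, ShipDate and equate their Carrier, ShipDate entries.
Rows 1 and 2 agree on ShipDate; apply ShipDate→Qty and equate their Qty entries.
Rows 1 and 3 agree on ShipDate; apply ShipDate→Qty and equate their Qty entries.
Row 2 is now all distinguished symbols — the join is lossless.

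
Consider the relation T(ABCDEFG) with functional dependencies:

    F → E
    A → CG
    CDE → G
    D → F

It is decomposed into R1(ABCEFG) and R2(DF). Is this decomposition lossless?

Common attributes: R1 ∩ R2 = {F}.
Closure of {F}: F → E applies, adding E. So (F)⁺ = {EF}.
The closure contains neither all of R1 = {ABCEFG} nor all of R2 = {DF}, so the common attributes are not a superkey of either fragment. The join is lossy.

No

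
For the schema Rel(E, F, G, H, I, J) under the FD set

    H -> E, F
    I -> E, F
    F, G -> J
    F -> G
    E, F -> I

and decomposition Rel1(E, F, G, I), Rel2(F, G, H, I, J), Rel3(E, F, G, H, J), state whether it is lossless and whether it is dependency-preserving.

Lossless test (chase): Rows 2 and 3 agree on H; apply H→E, F and equate their E, F entries. Rows 1 and 2 agree on F, G; apply F, G→J and equate their J entries. Rows 1 and 3 agree on E, F; apply E, F→I and equate their I entries. Row 2 is now all distinguished symbols — the join is lossless.
Dependency preservation: every FD's attributes lie within a single fragment, so each can be enforced locally — preserved.

lossless and dependency-preserving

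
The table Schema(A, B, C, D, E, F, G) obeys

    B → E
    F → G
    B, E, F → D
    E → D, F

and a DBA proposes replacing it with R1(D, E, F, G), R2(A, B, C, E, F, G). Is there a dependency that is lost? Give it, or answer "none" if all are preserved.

none

B → E lies within R2.
F → G lies within R1.
B, E, F → D: restricted closure across fragments reaches D.
E → D, F lies within R1.
Every dependency is enforceable on the fragments, so the decomposition is dependency-preserving.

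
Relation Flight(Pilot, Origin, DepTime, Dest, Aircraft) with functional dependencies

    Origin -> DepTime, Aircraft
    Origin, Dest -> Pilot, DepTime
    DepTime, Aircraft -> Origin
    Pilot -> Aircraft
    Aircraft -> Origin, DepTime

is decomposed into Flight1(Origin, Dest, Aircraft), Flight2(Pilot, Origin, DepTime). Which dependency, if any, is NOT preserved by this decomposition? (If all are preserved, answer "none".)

Origin, Dest -> Pilot, DepTime

Check Origin, Dest → Pilot, DepTime: no single fragment contains all of {Pilot, Origin, DepTime, Dest}, and the restricted closure of {Origin, Dest} across the fragments never reaches {Pilot, DepTime}.
Origin → DepTime, Aircraft is preserved.
DepTime, Aircraft → Origin is preserved.
Pilot → Aircraft is preserved.
Aircraft → Origin, DepTime is preserved.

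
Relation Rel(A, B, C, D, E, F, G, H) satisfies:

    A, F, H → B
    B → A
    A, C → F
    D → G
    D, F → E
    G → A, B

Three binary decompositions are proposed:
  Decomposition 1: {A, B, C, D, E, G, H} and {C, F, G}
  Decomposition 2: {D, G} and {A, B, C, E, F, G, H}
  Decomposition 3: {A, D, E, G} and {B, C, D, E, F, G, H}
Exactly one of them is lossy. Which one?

Decomposition 2

Decomposition 1: common = {C, G}, closure = {A, B, C, F, G} → lossless.
Decomposition 2: common = {G}, closure = {A, B, G} → lossy.
Decomposition 3: common = {D, E, G}, closure = {A, B, D, E, G} → lossless.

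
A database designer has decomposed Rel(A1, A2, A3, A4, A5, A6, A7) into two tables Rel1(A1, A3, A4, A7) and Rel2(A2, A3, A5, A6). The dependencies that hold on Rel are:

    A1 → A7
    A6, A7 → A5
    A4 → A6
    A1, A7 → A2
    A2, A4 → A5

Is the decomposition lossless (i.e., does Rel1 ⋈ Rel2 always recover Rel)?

Common attributes: Rel1 ∩ Rel2 = {A3}.
No dependency enlarges {A3}, so (A3)⁺ = {A3}.
The closure contains neither all of Rel1 = {A1, A3, A4, A7} nor all of Rel2 = {A2, A3, A5, A6}, so the common attributes are not a superkey of either fragment. The join is lossy.

No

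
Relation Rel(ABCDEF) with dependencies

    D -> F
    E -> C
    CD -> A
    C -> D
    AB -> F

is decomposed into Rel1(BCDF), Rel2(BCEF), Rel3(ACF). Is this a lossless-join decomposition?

Yes

Chase test. Columns are ABCDEF; row i has aⱼ where attribute j ∈ Reli, else bᵢⱼ.
Initial tableau (one row per fragment):
  row 1: b11 a2 a3 a4 b15 a6
  row 2: b21 a2 a3 b24 a5 a6
  row 3: a1 b32 a3 b34 b35 a6
Rows 1 and 2 agree on C; apply C→D and equate their D entries.
Rows 1 and 3 agree on C; apply C→D and equate their D entries.
Rows 1 and 2 agree on CD; apply CD→A and equate their A entries.
Rows 1 and 3 agree on CD; apply CD→A and equate their A entries.
Row 2 is now all distinguished symbols — the join is lossless.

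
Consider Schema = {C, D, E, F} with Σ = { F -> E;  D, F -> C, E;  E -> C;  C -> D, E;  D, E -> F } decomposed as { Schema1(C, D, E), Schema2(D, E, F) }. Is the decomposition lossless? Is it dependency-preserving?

lossless and dependency-preserving

Lossless test: (D, E)⁺ = {C, D, E, F}, which contains all of one fragment — lossless.
Dependency preservation: D, F → C, E is not contained in any single fragment, but the restricted closure of its left-hand side across the fragments still reaches the right-hand side; the remaining FDs each lie inside some fragment. All dependencies are preserved.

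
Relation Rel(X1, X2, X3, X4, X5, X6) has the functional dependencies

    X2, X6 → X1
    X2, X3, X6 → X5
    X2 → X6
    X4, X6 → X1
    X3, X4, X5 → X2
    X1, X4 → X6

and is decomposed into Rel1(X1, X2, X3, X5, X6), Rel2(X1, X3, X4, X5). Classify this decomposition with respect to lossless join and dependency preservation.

Lossless test: (X1, X3, X5)⁺ = {X1, X3, X5}, which is a superkey of neither fragment — lossy.
Dependency preservation: the restricted closure of {X4, X6} across the fragments never reaches {X1}, so X4, X6 → X1 cannot be enforced without a join — not preserved.

lossy and not dependency-preserving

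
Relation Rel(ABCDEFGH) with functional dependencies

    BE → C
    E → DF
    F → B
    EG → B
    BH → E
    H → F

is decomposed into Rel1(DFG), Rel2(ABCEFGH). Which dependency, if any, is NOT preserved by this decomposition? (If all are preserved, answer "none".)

Check E → DF: no single fragment contains all of {DEF}, and the restricted closure of {E} across the fragments never reaches {DF}.
BE → C is preserved.
F → B is preserved.
EG → B is preserved.
BH → E is preserved.
H → F is preserved.

E → DF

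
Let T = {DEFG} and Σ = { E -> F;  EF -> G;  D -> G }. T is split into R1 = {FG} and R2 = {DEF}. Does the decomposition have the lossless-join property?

No

Common attributes: R1 ∩ R2 = {F}.
No dependency enlarges {F}, so (F)⁺ = {F}.
The closure contains neither all of R1 = {FG} nor all of R2 = {DEF}, so the common attributes are not a superkey of either fragment. The join is lossy.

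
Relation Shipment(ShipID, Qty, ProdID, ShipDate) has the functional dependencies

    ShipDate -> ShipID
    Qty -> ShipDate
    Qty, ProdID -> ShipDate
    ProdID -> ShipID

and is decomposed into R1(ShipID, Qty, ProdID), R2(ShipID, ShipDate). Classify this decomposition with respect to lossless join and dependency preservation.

lossy and not dependency-preserving

Lossless test: (ShipID)⁺ = {ShipID}, which is a superkey of neither fragment — lossy.
Dependency preservation: the restricted closure of {Qty} across the fragments never reaches {ShipDate}, so Qty → ShipDate cannot be enforced without a join — not preserved.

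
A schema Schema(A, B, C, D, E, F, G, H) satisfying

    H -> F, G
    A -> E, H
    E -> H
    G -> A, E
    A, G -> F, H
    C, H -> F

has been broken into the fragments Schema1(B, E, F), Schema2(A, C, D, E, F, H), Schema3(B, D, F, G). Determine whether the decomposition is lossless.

Chase test. Columns are A, B, C, D, E, F, G, H; row i has aⱼ where attribute j ∈ Schemai, else bᵢⱼ.
Initial tableau (one row per fragment):
  row 1: b11 a2 b13 b14 a5 a6 b17 b18
  row 2: a1 b22 a3 a4 a5 a6 b27 a8
  row 3: b31 a2 b33 a4 b35 a6 a7 b38
Rows 1 and 2 agree on E; apply E→H and equate their H entries.
Rows 1 and 2 agree on H; apply H→F, G and equate their F, G entries.
Rows 1 and 2 agree on G; apply G→A, E and equate their A, E entries.
No row becomes fully distinguished — the join is lossy.

No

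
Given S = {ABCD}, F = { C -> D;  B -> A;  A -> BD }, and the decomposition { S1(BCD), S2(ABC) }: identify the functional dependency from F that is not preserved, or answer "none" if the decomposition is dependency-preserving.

C → D lies within S1.
B → A lies within S2.
A → BD: restricted closure across fragments reaches BD.
Every dependency is enforceable on the fragments, so the decomposition is dependency-preserving.

none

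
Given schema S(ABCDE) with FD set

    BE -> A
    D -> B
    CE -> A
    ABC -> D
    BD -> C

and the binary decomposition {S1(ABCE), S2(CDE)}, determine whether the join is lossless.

Common attributes: S1 ∩ S2 = {CE}.
Closure of {CE}: CE → A applies, adding A. So (CE)⁺ = {ACE}.
The closure contains neither all of S1 = {ABCE} nor all of S2 = {CDE}, so the common attributes are not a superkey of either fragment. The join is lossy.

No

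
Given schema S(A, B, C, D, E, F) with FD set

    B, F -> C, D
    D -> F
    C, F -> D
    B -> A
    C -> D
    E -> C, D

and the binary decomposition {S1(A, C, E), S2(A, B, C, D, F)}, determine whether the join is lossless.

No

Common attributes: S1 ∩ S2 = {A, C}.
Closure of {A, C}: C → D applies, adding D; D → F applies, adding F. So (A, C)⁺ = {A, C, D, F}.
The closure contains neither all of S1 = {A, C, E} nor all of S2 = {A, B, C, D, F}, so the common attributes are not a superkey of either fragment. The join is lossy.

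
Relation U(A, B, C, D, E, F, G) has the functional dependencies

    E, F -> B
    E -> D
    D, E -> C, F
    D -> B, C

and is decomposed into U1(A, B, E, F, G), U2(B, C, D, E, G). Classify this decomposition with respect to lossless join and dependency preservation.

Lossless test: (B, E, G)⁺ = {B, C, D, E, F, G}, which contains all of one fragment — lossless.
Dependency preservation: D, E → C, F is not contained in any single fragment, but the restricted closure of its left-hand side across the fragments still reaches the right-hand side; the remaining FDs each lie inside some fragment. All dependencies are preserved.

lossless and dependency-preserving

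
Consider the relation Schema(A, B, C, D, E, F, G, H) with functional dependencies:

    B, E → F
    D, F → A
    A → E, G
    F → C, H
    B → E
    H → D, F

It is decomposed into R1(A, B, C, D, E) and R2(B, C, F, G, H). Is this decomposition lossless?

Yes

Common attributes: R1 ∩ R2 = {B, C}.
Closure of {B, C}: B → E applies, adding E; B, E → F applies, adding F; F → C, H applies, adding H; H → D, F applies, adding D; D, F → A applies, adding A; A → E, G applies, adding G. So (B, C)⁺ = {A, B, C, D, E, F, G, H}.
This closure contains every attribute of R1, so R1 ∩ R2 → R1. The join is lossless.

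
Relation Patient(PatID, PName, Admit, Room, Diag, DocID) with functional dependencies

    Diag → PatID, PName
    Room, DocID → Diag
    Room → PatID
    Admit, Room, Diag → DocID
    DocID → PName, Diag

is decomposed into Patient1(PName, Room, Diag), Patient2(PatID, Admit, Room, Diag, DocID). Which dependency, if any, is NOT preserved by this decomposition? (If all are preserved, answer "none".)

none

Diag → PatID, PName: restricted closure across fragments reaches PatID, PName.
Room, DocID → Diag lies within Patient2.
Room → PatID lies within Patient2.
Admit, Room, Diag → DocID lies within Patient2.
DocID → PName, Diag: restricted closure across fragments reaches PName, Diag.
Every dependency is enforceable on the fragments, so the decomposition is dependency-preserving.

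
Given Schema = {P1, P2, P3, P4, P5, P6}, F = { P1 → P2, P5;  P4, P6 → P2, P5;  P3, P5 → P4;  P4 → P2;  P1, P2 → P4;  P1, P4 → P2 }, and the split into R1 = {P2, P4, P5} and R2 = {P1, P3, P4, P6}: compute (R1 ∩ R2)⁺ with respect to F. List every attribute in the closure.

P2, P4

R1 ∩ R2 = {P4}.
P4 → P2 applies, adding P2
Closure: {P2, P4}.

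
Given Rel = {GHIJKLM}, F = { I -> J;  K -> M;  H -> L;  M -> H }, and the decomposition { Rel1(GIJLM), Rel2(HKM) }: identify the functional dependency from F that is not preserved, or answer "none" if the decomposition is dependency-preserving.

H -> L

Check H → L: no single fragment contains all of {HL}, and the restricted closure of {H} across the fragments never reaches {L}.
I → J is preserved.
K → M is preserved.
M → H is preserved.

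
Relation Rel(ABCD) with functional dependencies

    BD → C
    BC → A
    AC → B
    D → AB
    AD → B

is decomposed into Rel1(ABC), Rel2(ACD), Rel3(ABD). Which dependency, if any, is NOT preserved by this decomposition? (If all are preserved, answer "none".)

BD → C: restricted closure across fragments reaches C.
BC → A lies within Rel1.
AC → B lies within Rel1.
D → AB lies within Rel3.
AD → B lies within Rel3.
Every dependency is enforceable on the fragments, so the decomposition is dependency-preserving.

none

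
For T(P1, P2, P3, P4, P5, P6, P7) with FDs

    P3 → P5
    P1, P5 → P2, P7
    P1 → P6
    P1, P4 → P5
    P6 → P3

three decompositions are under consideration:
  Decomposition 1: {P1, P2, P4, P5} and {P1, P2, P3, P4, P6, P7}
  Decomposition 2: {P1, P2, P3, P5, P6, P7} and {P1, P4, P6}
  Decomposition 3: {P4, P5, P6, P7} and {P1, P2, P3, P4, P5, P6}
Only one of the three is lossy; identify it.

Decomposition 1: common = {P1, P2, P4}, closure = {P1, P2, P3, P4, P5, P6, P7} → lossless.
Decomposition 2: common = {P1, P6}, closure = {P1, P2, P3, P5, P6, P7} → lossless.
Decomposition 3: common = {P4, P5, P6}, closure = {P3, P4, P5, P6} → lossy.

Decomposition 3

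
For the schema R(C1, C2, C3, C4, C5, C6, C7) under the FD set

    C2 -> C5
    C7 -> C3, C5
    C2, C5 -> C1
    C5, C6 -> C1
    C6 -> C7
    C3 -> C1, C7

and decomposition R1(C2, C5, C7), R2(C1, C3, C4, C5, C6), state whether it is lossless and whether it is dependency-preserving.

lossy and not dependency-preserving

Lossless test: (C5)⁺ = {C5}, which is a superkey of neither fragment — lossy.
Dependency preservation: the restricted closure of {C7} across the fragments never reaches {C3, C5}, so C7 → C3, C5 cannot be enforced without a join — not preserved.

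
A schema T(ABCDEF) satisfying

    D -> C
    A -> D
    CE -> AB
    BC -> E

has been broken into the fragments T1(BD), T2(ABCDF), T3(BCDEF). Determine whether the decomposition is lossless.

Chase test. Columns are ABCDEF; row i has aⱼ where attribute j ∈ Ti, else bᵢⱼ.
Initial tableau (one row per fragment):
  row 1: b11 a2 b13 a4 b15 b16
  row 2: a1 a2 a3 a4 b25 a6
  row 3: b31 a2 a3 a4 a5 a6
Rows 1 and 2 agree on D; apply D→C and equate their C entries.
Rows 1 and 2 agree on BC; apply BC→E and equate their E entries.
Rows 1 and 3 agree on BC; apply BC→E and equate their E entries.
Rows 1 and 2 agree on CE; apply CE→AB and equate their AB entries.
Rows 1 and 3 agree on CE; apply CE→AB and equate their AB entries.
Row 2 is now all distinguished symbols — the join is lossless.

Yes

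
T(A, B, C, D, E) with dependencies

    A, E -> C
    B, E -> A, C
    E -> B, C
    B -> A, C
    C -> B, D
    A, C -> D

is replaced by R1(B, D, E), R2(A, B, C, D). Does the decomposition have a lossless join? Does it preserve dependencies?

lossless and dependency-preserving

Lossless test: (B, D)⁺ = {A, B, C, D}, which contains all of one fragment — lossless.
Dependency preservation: A, E → C; B, E → A, C; E → B, C are not contained in any single fragment, but the restricted closure of each left-hand side across the fragments still reaches the right-hand side; the remaining FDs each lie inside some fragment. All dependencies are preserved.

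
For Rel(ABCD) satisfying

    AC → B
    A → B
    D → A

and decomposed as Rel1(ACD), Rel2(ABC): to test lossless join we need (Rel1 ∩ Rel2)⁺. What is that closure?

Rel1 ∩ Rel2 = {AC}.
AC → B applies, adding B
Closure: {ABC}.

ABC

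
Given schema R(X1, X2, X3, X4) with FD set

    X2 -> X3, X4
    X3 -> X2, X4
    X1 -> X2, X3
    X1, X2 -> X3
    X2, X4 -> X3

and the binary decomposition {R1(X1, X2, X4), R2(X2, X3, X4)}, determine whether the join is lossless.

Yes

Common attributes: R1 ∩ R2 = {X2, X4}.
Closure of {X2, X4}: X2 → X3, X4 applies, adding X3. So (X2, X4)⁺ = {X2, X3, X4}.
This closure contains every attribute of R2, so R1 ∩ R2 → R2. The join is lossless.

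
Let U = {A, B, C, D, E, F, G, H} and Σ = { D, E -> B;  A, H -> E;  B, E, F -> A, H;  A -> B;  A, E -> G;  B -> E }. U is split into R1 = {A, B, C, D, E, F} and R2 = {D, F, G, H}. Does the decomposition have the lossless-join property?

No

Common attributes: R1 ∩ R2 = {D, F}.
No dependency enlarges {D, F}, so (D, F)⁺ = {D, F}.
The closure contains neither all of R1 = {A, B, C, D, E, F} nor all of R2 = {D, F, G, H}, so the common attributes are not a superkey of either fragment. The join is lossy.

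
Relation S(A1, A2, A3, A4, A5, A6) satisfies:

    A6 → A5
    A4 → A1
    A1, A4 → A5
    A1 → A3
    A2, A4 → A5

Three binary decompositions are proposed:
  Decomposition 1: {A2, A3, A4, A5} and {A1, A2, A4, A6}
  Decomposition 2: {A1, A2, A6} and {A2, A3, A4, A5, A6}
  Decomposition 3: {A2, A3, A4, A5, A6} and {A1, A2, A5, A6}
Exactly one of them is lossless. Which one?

Decomposition 1: common = {A2, A4}, closure = {A1, A2, A3, A4, A5} → lossless.
Decomposition 2: common = {A2, A6}, closure = {A2, A5, A6} → lossy.
Decomposition 3: common = {A2, A5, A6}, closure = {A2, A5, A6} → lossy.

Decomposition 1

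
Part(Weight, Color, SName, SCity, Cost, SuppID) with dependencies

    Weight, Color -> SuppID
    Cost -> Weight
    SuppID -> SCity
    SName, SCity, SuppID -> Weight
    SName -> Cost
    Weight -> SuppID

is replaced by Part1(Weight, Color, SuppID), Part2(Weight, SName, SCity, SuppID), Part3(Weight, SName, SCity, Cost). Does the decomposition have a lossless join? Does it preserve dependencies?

Lossless test (chase): Rows 1 and 2 agree on SuppID; apply SuppID→SCity and equate their SCity entries. Rows 2 and 3 agree on SName; apply SName→Cost and equate their Cost entries. Rows 1 and 3 agree on Weight; apply Weight→SuppID and equate their SuppID entries. No row becomes fully distinguished — the join is lossy.
Dependency preservation: every FD's attributes lie within a single fragment, so each can be enforced locally — preserved.

lossy but dependency-preserving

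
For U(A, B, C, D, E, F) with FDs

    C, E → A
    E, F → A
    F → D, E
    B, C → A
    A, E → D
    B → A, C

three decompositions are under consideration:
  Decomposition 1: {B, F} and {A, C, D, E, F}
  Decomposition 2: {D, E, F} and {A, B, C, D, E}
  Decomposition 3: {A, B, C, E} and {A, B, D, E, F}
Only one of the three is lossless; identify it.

Decomposition 3

Decomposition 1: common = {F}, closure = {A, D, E, F} → lossy.
Decomposition 2: common = {D, E}, closure = {D, E} → lossy.
Decomposition 3: common = {A, B, E}, closure = {A, B, C, D, E} → lossless.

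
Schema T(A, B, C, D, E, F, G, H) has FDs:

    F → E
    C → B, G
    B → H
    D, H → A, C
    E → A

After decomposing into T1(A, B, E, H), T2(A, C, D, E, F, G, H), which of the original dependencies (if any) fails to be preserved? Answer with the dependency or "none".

C → B, G

Check C → B, G: no single fragment contains all of {B, C, G}, and the restricted closure of {C} across the fragments never reaches {B, G}.
F → E is preserved.
B → H is preserved.
D, H → A, C is preserved.
E → A is preserved.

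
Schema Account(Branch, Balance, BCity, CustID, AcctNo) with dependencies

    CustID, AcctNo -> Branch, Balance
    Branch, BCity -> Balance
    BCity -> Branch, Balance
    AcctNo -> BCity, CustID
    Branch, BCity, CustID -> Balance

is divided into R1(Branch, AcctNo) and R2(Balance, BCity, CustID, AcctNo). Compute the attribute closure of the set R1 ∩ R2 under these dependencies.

Branch, Balance, BCity, CustID, AcctNo

R1 ∩ R2 = {AcctNo}.
AcctNo → BCity, CustID applies, adding BCity, CustID
CustID, AcctNo → Branch, Balance applies, adding Branch, Balance
Closure: {Branch, Balance, BCity, CustID, AcctNo}.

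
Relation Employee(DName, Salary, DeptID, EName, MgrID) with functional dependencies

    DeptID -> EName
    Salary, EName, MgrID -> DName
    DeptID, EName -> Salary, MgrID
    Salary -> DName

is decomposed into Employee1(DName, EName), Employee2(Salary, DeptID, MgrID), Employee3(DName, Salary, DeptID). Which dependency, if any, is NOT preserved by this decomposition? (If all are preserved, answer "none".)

DeptID -> EName

Check DeptID → EName: no single fragment contains all of {DeptID, EName}, and the restricted closure of {DeptID} across the fragments never reaches {EName}.
Salary, EName, MgrID → DName is preserved.
DeptID, EName → Salary, MgrID is preserved.
Salary → DName is preserved.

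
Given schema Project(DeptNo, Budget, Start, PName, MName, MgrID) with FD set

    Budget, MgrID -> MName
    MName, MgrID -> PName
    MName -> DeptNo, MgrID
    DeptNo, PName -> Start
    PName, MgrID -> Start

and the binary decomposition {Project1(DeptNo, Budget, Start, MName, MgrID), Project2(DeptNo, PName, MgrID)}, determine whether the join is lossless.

No

Common attributes: Project1 ∩ Project2 = {DeptNo, MgrID}.
No dependency enlarges {DeptNo, MgrID}, so (DeptNo, MgrID)⁺ = {DeptNo, MgrID}.
The closure contains neither all of Project1 = {DeptNo, Budget, Start, MName, MgrID} nor all of Project2 = {DeptNo, PName, MgrID}, so the common attributes are not a superkey of either fragment. The join is lossy.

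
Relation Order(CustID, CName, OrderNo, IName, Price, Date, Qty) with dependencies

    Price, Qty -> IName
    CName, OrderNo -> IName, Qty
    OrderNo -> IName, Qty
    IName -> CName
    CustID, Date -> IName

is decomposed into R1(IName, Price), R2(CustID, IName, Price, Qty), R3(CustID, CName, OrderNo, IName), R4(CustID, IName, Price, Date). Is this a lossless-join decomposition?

No

Chase test. Columns are CustID, CName, OrderNo, IName, Price, Date, Qty; row i has aⱼ where attribute j ∈ Ri, else bᵢⱼ.
Initial tableau (one row per fragment):
  row 1: b11 b12 b13 a4 a5 b16 b17
  row 2: a1 b22 b23 a4 a5 b26 a7
  row 3: a1 a2 a3 a4 b35 b36 b37
  row 4: a1 b42 b43 a4 a5 a6 b47
Rows 1 and 2 agree on IName; apply IName→CName and equate their CName entries.
Rows 1 and 3 agree on IName; apply IName→CName and equate their CName entries.
Rows 1 and 4 agree on IName; apply IName→CName and equate their CName entries.
No row becomes fully distinguished — the join is lossy.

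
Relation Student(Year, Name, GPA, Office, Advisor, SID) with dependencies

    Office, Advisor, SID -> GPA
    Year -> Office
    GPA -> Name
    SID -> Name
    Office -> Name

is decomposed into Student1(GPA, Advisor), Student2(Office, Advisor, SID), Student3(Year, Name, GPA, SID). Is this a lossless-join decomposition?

Chase test. Columns are Year, Name, GPA, Office, Advisor, SID; row i has aⱼ where attribute j ∈ Studenti, else bᵢⱼ.
Initial tableau (one row per fragment):
  row 1: b11 b12 a3 b14 a5 b16
  row 2: b21 b22 b23 a4 a5 a6
  row 3: a1 a2 a3 b34 b35 a6
Rows 1 and 3 agree on GPA; apply GPA→Name and equate their Name entries.
Rows 2 and 3 agree on SID; apply SID→Name and equate their Name entries.
No row becomes fully distinguished — the join is lossy.

No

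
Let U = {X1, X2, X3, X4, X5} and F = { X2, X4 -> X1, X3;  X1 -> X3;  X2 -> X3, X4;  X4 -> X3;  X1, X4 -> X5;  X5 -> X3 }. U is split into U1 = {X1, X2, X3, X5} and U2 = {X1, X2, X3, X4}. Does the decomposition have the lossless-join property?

Yes

Common attributes: U1 ∩ U2 = {X1, X2, X3}.
Closure of {X1, X2, X3}: X2 → X3, X4 applies, adding X4; X1, X4 → X5 applies, adding X5. So (X1, X2, X3)⁺ = {X1, X2, X3, X4, X5}.
This closure contains every attribute of U1, so U1 ∩ U2 → U1. The join is lossless.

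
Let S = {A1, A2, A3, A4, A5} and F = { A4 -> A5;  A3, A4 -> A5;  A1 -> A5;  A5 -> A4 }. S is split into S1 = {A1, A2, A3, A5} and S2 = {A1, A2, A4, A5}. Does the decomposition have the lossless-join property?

Common attributes: S1 ∩ S2 = {A1, A2, A5}.
Closure of {A1, A2, A5}: A5 → A4 applies, adding A4. So (A1, A2, A5)⁺ = {A1, A2, A4, A5}.
This closure contains every attribute of S2, so S1 ∩ S2 → S2. The join is lossless.

Yes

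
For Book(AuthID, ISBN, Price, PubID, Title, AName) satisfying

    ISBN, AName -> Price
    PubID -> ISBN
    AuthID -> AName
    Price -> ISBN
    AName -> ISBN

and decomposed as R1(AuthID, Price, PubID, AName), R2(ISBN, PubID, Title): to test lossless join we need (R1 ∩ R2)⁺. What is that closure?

R1 ∩ R2 = {PubID}.
PubID → ISBN applies, adding ISBN
Closure: {ISBN, PubID}.

ISBN, PubID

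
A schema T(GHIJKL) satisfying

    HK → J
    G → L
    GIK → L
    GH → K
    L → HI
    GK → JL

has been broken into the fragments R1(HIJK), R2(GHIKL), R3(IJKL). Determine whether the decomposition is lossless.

Yes

Chase test. Columns are GHIJKL; row i has aⱼ where attribute j ∈ Ri, else bᵢⱼ.
Initial tableau (one row per fragment):
  row 1: b11 a2 a3 a4 a5 b16
  row 2: a1 a2 a3 b24 a5 a6
  row 3: b31 b32 a3 a4 a5 a6
Rows 1 and 2 agree on HK; apply HK→J and equate their J entries.
Rows 2 and 3 agree on L; apply L→HI and equate their HI entries.
Row 2 is now all distinguished symbols — the join is lossless.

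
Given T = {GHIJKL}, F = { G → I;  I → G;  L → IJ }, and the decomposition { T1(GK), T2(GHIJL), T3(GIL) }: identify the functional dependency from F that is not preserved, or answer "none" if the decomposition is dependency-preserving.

G → I lies within T2.
I → G lies within T2.
L → IJ lies within T2.
Every dependency is enforceable on the fragments, so the decomposition is dependency-preserving.

none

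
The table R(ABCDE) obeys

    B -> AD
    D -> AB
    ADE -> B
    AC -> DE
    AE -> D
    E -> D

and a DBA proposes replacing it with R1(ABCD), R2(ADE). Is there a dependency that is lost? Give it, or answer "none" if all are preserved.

Check AC → DE: no single fragment contains all of {ACDE}, and the restricted closure of {AC} across the fragments never reaches {DE}.
B → AD is preserved.
D → AB is preserved.
ADE → B is preserved.
AE → D is preserved.
E → D is preserved.

AC -> DE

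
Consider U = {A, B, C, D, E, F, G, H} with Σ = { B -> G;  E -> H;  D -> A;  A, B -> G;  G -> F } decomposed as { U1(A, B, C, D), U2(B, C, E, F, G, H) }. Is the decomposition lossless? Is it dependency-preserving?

lossy but dependency-preserving

Lossless test: (B, C)⁺ = {B, C, F, G}, which is a superkey of neither fragment — lossy.
Dependency preservation: A, B → G is not contained in any single fragment, but the restricted closure of its left-hand side across the fragments still reaches the right-hand side; the remaining FDs each lie inside some fragment. All dependencies are preserved.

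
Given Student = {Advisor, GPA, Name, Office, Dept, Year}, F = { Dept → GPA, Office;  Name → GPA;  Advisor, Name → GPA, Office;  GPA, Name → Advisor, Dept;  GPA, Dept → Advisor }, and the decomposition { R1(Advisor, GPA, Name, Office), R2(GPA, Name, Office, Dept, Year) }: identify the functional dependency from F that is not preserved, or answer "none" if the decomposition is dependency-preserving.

GPA, Dept → Advisor

Check GPA, Dept → Advisor: no single fragment contains all of {Advisor, GPA, Dept}, and the restricted closure of {GPA, Dept} across the fragments never reaches {Advisor}.
Dept → GPA, Office is preserved.
Name → GPA is preserved.
Advisor, Name → GPA, Office is preserved.
GPA, Name → Advisor, Dept is preserved.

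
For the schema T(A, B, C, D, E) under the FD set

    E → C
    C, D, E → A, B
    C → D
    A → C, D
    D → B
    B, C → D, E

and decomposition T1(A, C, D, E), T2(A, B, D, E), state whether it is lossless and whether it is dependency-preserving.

Lossless test: (A, D, E)⁺ = {A, B, C, D, E}, which contains all of one fragment — lossless.
Dependency preservation: C, D, E → A, B; B, C → D, E are not contained in any single fragment, but the restricted closure of each left-hand side across the fragments still reaches the right-hand side; the remaining FDs each lie inside some fragment. All dependencies are preserved.

lossless and dependency-preserving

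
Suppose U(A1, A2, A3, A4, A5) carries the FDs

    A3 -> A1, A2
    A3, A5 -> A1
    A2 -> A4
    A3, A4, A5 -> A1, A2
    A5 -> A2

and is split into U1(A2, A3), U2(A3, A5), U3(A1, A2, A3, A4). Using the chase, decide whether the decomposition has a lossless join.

Chase test. Columns are A1, A2, A3, A4, A5; row i has aⱼ where attribute j ∈ Ui, else bᵢⱼ.
Initial tableau (one row per fragment):
  row 1: b11 a2 a3 b14 b15
  row 2: b21 b22 a3 b24 a5
  row 3: a1 a2 a3 a4 b35
Rows 1 and 2 agree on A3; apply A3→A1, A2 and equate their A1, A2 entries.
Rows 1 and 3 agree on A3; apply A3→A1, A2 and equate their A1, A2 entries.
Rows 1 and 2 agree on A2; apply A2→A4 and equate their A4 entries.
Rows 1 and 3 agree on A2; apply A2→A4 and equate their A4 entries.
Row 2 is now all distinguished symbols — the join is lossless.

Yes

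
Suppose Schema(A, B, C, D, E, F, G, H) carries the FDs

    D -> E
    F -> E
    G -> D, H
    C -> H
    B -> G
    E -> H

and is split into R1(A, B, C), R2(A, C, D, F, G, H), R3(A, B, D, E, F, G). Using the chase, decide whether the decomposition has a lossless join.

Chase test. Columns are A, B, C, D, E, F, G, H; row i has aⱼ where attribute j ∈ Ri, else bᵢⱼ.
Initial tableau (one row per fragment):
  row 1: a1 a2 a3 b14 b15 b16 b17 b18
  row 2: a1 b22 a3 a4 b25 a6 a7 a8
  row 3: a1 a2 b33 a4 a5 a6 a7 b38
Rows 2 and 3 agree on D; apply D→E and equate their E entries.
Rows 2 and 3 agree on G; apply G→D, H and equate their D, H entries.
Rows 1 and 2 agree on C; apply C→H and equate their H entries.
Rows 1 and 3 agree on B; apply B→G and equate their G entries.
Rows 1 and 2 agree on G; apply G→D, H and equate their D, H entries.
Rows 1 and 2 agree on D; apply D→E and equate their E entries.
No row becomes fully distinguished — the join is lossy.

No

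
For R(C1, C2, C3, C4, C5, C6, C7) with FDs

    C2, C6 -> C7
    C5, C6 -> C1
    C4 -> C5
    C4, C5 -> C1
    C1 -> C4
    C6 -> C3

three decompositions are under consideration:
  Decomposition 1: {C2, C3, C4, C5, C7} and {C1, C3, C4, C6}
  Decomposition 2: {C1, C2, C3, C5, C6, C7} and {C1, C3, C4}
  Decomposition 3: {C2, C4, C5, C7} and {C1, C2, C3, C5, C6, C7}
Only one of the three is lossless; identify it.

Decomposition 1: common = {C3, C4}, closure = {C1, C3, C4, C5} → lossy.
Decomposition 2: common = {C1, C3}, closure = {C1, C3, C4, C5} → lossless.
Decomposition 3: common = {C2, C5, C7}, closure = {C2, C5, C7} → lossy.

Decomposition 2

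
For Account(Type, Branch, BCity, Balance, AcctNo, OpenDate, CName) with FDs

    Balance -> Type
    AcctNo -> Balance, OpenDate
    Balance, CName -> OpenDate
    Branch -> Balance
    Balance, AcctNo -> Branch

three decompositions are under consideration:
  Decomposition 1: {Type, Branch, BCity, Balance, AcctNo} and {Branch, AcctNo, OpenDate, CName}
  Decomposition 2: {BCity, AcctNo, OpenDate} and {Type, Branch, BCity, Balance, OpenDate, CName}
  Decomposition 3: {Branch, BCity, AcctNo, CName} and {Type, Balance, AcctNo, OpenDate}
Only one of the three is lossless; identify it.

Decomposition 3

Decomposition 1: common = {Branch, AcctNo}, closure = {Type, Branch, Balance, AcctNo, OpenDate} → lossy.
Decomposition 2: common = {BCity, OpenDate}, closure = {BCity, OpenDate} → lossy.
Decomposition 3: common = {AcctNo}, closure = {Type, Branch, Balance, AcctNo, OpenDate} → lossless.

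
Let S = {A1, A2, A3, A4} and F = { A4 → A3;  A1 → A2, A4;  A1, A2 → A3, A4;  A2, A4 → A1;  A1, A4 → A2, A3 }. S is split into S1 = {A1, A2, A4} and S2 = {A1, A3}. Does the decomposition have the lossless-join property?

Common attributes: S1 ∩ S2 = {A1}.
Closure of {A1}: A1 → A2, A4 applies, adding A2, A4; A1, A2 → A3, A4 applies, adding A3. So (A1)⁺ = {A1, A2, A3, A4}.
This closure contains every attribute of S1, so S1 ∩ S2 → S1. The join is lossless.

Yes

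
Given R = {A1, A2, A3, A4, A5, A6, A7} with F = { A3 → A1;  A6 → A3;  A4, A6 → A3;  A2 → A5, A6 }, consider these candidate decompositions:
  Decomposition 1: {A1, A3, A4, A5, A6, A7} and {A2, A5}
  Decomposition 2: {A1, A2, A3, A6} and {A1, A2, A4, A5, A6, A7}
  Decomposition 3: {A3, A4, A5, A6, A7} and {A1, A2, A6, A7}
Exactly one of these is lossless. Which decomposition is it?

Decomposition 2

Decomposition 1: common = {A5}, closure = {A5} → lossy.
Decomposition 2: common = {A1, A2, A6}, closure = {A1, A2, A3, A5, A6} → lossless.
Decomposition 3: common = {A6, A7}, closure = {A1, A3, A6, A7} → lossy.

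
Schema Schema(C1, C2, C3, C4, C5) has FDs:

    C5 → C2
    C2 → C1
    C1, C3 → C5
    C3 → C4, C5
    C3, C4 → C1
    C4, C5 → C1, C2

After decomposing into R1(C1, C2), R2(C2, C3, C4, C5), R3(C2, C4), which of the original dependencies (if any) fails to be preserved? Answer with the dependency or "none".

C5 → C2 lies within R2.
C2 → C1 lies within R1.
C1, C3 → C5: restricted closure across fragments reaches C5.
C3 → C4, C5 lies within R2.
C3, C4 → C1: restricted closure across fragments reaches C1.
C4, C5 → C1, C2: restricted closure across fragments reaches C1, C2.
Every dependency is enforceable on the fragments, so the decomposition is dependency-preserving.

none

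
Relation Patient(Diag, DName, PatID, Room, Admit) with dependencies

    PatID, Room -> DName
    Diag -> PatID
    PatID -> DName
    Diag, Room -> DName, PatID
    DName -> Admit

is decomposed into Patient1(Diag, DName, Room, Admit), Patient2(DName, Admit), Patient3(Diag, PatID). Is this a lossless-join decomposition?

Yes

Chase test. Columns are Diag, DName, PatID, Room, Admit; row i has aⱼ where attribute j ∈ Patienti, else bᵢⱼ.
Initial tableau (one row per fragment):
  row 1: a1 a2 b13 a4 a5
  row 2: b21 a2 b23 b24 a5
  row 3: a1 b32 a3 b34 b35
Rows 1 and 3 agree on Diag; apply Diag→PatID and equate their PatID entries.
Rows 1 and 3 agree on PatID; apply PatID→DName and equate their DName entries.
Rows 1 and 3 agree on DName; apply DName→Admit and equate their Admit entries.
Row 1 is now all distinguished symbols — the join is lossless.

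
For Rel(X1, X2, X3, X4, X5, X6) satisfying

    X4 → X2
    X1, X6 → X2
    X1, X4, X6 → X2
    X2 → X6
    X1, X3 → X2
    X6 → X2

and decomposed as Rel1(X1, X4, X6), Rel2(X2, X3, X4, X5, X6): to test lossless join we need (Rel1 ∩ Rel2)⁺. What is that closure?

X2, X4, X6

Rel1 ∩ Rel2 = {X4, X6}.
X4 → X2 applies, adding X2
Closure: {X2, X4, X6}.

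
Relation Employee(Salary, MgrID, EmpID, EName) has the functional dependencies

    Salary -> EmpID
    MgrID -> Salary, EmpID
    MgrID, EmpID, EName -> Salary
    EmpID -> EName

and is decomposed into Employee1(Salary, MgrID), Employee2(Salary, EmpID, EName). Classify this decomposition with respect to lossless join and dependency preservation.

lossless and dependency-preserving

Lossless test: (Salary)⁺ = {Salary, EmpID, EName}, which contains all of one fragment — lossless.
Dependency preservation: MgrID → Salary, EmpID; MgrID, EmpID, EName → Salary are not contained in any single fragment, but the restricted closure of each left-hand side across the fragments still reaches the right-hand side; the remaining FDs each lie inside some fragment. All dependencies are preserved.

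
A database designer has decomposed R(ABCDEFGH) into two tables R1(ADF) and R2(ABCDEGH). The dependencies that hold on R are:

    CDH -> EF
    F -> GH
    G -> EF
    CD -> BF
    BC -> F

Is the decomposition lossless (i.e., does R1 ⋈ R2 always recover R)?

Common attributes: R1 ∩ R2 = {AD}.
No dependency enlarges {AD}, so (AD)⁺ = {AD}.
The closure contains neither all of R1 = {ADF} nor all of R2 = {ABCDEGH}, so the common attributes are not a superkey of either fragment. The join is lossy.

No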